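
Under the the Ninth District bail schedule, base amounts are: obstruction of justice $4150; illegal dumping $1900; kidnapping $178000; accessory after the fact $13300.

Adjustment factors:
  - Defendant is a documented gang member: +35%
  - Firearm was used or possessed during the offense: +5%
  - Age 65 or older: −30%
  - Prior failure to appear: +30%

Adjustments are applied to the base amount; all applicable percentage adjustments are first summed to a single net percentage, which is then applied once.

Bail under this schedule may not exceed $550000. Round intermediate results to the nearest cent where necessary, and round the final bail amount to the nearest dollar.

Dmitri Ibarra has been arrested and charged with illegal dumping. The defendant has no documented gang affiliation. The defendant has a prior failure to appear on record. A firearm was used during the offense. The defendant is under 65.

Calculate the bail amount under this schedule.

$2565

Base amounts from the schedule: illegal dumping $1900.
Single charge. Combined base = $1900.
Net percentage adjustment: +5% +30% = +35%. $1900 × 1.35 = $2565.
$2565 is within the $550000 maximum.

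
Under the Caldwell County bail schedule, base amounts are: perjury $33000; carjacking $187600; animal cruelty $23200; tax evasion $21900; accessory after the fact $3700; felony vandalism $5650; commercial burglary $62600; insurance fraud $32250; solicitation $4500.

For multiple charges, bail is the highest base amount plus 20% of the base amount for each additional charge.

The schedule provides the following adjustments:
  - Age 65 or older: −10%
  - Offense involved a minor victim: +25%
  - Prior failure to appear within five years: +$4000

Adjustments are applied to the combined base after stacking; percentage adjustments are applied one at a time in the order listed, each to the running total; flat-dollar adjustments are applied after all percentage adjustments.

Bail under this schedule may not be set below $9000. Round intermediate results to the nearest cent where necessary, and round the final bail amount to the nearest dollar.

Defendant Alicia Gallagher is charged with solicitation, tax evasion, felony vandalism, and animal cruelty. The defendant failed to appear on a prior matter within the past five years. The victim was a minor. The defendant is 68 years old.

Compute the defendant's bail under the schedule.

$37311

Base amounts from the schedule: solicitation $4500; tax evasion $21900; felony vandalism $5650; animal cruelty $23200.
Stacking rule: highest base plus 20% of each additional charge. Highest is animal cruelty at $23200. Additional: $4500 × 20% = $900; $21900 × 20% = $4380; $5650 × 20% = $1130. Combined base = $23200 + $6410 = $29610.
Age 65 or older (−10%): $29610 × 0.9 = $26649.
Offense involved a minor victim (+25%): $26649 × 1.25 = $33311.25.
Prior failure to appear within five years (+$4000 flat): $33311.25 + $4000 = $37311.25.
$37311.25 is at or above the $9000 minimum.
Rounded to the nearest dollar: $37311.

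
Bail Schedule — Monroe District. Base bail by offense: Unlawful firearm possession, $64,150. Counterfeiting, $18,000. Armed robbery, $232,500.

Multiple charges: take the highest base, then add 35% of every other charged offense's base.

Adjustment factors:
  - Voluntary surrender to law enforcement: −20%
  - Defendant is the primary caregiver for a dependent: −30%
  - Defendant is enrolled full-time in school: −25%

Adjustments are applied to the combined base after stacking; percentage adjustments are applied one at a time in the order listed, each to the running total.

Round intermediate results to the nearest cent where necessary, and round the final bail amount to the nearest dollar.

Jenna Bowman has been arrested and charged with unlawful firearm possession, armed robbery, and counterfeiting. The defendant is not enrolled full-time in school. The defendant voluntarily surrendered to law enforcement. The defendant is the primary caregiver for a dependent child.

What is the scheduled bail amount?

$146,301

Base amounts from the schedule: unlawful firearm possession $64,150; armed robbery $232,500; counterfeiting $18,000.
Stacking rule: highest base plus 35% of each additional charge. Highest is armed robbery at $232,500. Additional: $64,150 × 35% = $22,452.50; $18,000 × 35% = $6,300. Combined base = $232,500 + $28,752.50 = $261,252.50.
Voluntary surrender to law enforcement (−20%): $261,252.50 × 0.8 = $209,002.
Defendant is the primary caregiver for a dependent (−30%): $209,002 × 0.7 = $146,301.40.
Rounded to the nearest dollar: $146,301.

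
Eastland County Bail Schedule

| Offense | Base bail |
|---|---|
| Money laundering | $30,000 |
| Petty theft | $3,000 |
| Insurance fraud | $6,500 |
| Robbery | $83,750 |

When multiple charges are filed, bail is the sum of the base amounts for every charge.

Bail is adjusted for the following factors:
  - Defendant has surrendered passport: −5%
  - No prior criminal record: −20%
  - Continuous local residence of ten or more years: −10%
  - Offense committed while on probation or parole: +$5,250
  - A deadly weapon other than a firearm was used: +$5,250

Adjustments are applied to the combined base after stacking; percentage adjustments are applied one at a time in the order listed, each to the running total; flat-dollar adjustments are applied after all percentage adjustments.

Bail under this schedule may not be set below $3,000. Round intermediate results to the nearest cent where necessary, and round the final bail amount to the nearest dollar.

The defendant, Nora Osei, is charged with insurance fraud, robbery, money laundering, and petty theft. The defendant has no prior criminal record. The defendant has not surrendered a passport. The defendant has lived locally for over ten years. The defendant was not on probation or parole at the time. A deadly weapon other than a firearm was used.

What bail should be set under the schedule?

$93,990

Base amounts from the schedule: insurance fraud $6,500; robbery $83,750; money laundering $30,000; petty theft $3,000.
Stacking rule: sum of all bases. $6,500 + $83,750 + $30,000 + $3,000 = $123,250.
No prior criminal record (−20%): $123,250 × 0.8 = $98,600.
Continuous local residence of ten or more years (−10%): $98,600 × 0.9 = $88,740.
A deadly weapon other than a firearm was used (+$5,250 flat): $88,740 + $5,250 = $93,990.
$93,990 is at or above the $3,000 minimum.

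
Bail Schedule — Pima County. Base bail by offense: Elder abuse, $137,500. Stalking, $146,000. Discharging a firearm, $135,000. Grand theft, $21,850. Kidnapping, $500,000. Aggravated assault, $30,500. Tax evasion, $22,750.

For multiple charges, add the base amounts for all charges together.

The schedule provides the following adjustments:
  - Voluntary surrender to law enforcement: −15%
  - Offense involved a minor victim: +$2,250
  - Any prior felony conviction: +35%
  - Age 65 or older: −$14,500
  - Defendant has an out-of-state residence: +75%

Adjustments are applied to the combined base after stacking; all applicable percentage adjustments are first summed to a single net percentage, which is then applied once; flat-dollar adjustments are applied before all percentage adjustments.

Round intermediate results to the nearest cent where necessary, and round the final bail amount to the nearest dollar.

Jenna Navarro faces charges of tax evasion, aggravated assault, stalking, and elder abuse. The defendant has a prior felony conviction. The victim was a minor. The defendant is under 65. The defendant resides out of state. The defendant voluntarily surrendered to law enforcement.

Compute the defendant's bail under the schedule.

Base amounts from the schedule: tax evasion $22,750; aggravated assault $30,500; stalking $146,000; elder abuse $137,500.
Stacking rule: sum of all bases. $22,750 + $30,500 + $146,000 + $137,500 = $336,750.
Offense involved a minor victim (+$2,250 flat): $336,750 + $2,250 = $339,000.
Net percentage adjustment: −15% +35% +75% = +95%. $339,000 × 1.95 = $661,050.

$661,050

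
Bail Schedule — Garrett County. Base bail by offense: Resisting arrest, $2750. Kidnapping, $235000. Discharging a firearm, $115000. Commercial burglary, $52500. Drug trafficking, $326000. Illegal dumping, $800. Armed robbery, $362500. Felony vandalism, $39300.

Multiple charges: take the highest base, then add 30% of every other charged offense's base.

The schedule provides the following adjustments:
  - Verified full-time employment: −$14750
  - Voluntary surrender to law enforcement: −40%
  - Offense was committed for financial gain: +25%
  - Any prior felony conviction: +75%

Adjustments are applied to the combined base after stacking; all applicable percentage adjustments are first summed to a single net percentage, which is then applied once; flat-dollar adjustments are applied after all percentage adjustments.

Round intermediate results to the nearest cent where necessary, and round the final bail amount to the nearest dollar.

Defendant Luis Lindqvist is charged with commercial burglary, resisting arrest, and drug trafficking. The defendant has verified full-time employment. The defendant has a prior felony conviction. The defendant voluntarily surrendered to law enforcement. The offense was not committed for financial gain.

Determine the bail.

Base amounts from the schedule: commercial burglary $52500; resisting arrest $2750; drug trafficking $326000.
Stacking rule: highest base plus 30% of each additional charge. Highest is drug trafficking at $326000. Additional: $52500 × 30% = $15750; $2750 × 30% = $825. Combined base = $326000 + $16575 = $342575.
Net percentage adjustment: −40% +75% = +35%. $342575 × 1.35 = $462476.25.
Verified full-time employment (−$14750 flat): $462476.25 − $14750 = $447726.25.
Rounded to the nearest dollar: $447726.

$447726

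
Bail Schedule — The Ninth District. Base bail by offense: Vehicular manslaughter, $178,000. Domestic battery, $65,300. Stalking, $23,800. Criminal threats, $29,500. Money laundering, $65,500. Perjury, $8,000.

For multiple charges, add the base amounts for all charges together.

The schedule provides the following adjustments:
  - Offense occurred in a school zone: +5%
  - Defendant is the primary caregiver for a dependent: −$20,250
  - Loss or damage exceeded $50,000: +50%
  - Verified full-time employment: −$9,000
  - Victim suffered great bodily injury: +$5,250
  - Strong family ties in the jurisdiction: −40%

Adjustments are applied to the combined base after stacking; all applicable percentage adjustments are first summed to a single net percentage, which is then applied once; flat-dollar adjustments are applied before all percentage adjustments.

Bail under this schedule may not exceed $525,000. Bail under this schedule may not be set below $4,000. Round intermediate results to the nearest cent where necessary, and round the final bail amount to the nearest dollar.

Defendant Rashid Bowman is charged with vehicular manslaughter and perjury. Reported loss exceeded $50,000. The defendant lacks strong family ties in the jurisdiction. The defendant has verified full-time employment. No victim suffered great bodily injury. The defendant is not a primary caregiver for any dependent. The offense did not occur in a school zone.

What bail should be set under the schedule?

$265,500

Base amounts from the schedule: vehicular manslaughter $178,000; perjury $8,000.
Stacking rule: sum of all bases. $178,000 + $8,000 = $186,000.
Verified full-time employment (−$9,000 flat): $186,000 − $9,000 = $177,000.
Loss or damage exceeded $50,000 (+50%): $177,000 × 1.5 = $265,500.
$265,500 is within the $525,000 maximum.
$265,500 is at or above the $4,000 minimum.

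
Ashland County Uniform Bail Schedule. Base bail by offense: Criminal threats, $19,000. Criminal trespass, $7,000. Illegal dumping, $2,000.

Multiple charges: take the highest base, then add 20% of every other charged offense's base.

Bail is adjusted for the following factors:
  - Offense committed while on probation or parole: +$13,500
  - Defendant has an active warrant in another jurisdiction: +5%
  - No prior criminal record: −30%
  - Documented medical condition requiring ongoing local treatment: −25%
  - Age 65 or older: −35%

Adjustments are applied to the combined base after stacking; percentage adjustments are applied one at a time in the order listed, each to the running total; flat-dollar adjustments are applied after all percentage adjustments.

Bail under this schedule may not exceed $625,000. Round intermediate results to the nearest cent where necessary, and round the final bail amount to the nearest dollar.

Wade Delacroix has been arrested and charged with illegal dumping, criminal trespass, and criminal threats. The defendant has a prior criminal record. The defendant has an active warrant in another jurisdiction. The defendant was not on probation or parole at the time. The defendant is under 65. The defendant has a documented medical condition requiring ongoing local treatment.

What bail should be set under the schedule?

$16,380

Base amounts from the schedule: illegal dumping $2,000; criminal trespass $7,000; criminal threats $19,000.
Stacking rule: highest base plus 20% of each additional charge. Highest is criminal threats at $19,000. Additional: $2,000 × 20% = $400; $7,000 × 20% = $1,400. Combined base = $19,000 + $1,800 = $20,800.
Defendant has an active warrant in another jurisdiction (+5%): $20,800 × 1.05 = $21,840.
Documented medical condition requiring ongoing local treatment (−25%): $21,840 × 0.75 = $16,380.
$16,380 is within the $625,000 maximum.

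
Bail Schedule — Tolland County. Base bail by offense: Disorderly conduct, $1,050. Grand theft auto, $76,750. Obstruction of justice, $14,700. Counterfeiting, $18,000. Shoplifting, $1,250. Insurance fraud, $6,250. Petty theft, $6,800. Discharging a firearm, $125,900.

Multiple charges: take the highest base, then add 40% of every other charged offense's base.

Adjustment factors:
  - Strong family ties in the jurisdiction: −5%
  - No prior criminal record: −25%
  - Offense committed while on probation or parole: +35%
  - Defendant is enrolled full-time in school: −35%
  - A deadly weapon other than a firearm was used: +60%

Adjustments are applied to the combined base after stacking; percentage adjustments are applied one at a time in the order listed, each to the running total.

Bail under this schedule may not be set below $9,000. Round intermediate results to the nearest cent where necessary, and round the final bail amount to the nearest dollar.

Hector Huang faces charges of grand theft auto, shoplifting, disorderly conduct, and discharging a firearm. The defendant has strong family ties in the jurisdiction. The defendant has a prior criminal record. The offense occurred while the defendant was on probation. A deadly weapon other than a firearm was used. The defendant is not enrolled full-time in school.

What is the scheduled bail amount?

$323,231

Base amounts from the schedule: grand theft auto $76,750; shoplifting $1,250; disorderly conduct $1,050; discharging a firearm $125,900.
Stacking rule: highest base plus 40% of each additional charge. Highest is discharging a firearm at $125,900. Additional: $76,750 × 40% = $30,700; $1,250 × 40% = $500; $1,050 × 40% = $420. Combined base = $125,900 + $31,620 = $157,520.
Strong family ties in the jurisdiction (−5%): $157,520 × 0.95 = $149,644.
Offense committed while on probation or parole (+35%): $149,644 × 1.35 = $202,019.40.
A deadly weapon other than a firearm was used (+60%): $202,019.40 × 1.6 = $323,231.04.
$323,231.04 is at or above the $9,000 minimum.
Rounded to the nearest dollar: $323,231.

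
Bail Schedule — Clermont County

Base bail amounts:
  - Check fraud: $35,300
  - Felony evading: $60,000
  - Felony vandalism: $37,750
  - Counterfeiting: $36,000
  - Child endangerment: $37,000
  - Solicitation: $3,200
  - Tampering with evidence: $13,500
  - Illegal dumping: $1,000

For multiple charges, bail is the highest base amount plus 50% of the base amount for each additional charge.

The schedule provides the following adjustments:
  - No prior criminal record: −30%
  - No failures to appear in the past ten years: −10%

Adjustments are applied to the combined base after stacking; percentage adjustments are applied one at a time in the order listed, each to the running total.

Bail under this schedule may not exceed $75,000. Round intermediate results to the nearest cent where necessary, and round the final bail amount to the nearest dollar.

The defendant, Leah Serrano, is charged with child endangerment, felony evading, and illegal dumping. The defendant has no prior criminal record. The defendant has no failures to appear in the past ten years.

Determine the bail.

$49,770

Base amounts from the schedule: child endangerment $37,000; felony evading $60,000; illegal dumping $1,000.
Stacking rule: highest base plus 50% of each additional charge. Highest is felony evading at $60,000. Additional: $37,000 × 50% = $18,500; $1,000 × 50% = $500. Combined base = $60,000 + $19,000 = $79,000.
No prior criminal record (−30%): $79,000 × 0.7 = $55,300.
No failures to appear in the past ten years (−10%): $55,300 × 0.9 = $49,770.
$49,770 is within the $75,000 maximum.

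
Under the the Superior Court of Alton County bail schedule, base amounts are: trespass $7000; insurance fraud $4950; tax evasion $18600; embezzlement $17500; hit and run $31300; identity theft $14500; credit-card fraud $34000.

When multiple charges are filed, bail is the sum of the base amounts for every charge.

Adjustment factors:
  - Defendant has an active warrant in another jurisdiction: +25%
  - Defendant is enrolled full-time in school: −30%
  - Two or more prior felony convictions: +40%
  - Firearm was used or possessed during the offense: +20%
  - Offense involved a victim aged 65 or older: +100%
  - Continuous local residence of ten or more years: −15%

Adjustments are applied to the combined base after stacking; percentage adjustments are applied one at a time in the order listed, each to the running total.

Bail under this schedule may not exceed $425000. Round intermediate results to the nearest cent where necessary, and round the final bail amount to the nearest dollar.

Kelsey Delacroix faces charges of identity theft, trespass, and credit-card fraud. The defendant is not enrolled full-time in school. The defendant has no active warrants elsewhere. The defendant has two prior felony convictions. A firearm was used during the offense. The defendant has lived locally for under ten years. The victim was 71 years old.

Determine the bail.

$186480

Base amounts from the schedule: identity theft $14500; trespass $7000; credit-card fraud $34000.
Stacking rule: sum of all bases. $14500 + $7000 + $34000 = $55500.
Two or more prior felony convictions (+40%): $55500 × 1.4 = $77700.
Firearm was used or possessed during the offense (+20%): $77700 × 1.2 = $93240.
Offense involved a victim aged 65 or older (+100%): $93240 × 2 = $186480.
$186480 is within the $425000 maximum.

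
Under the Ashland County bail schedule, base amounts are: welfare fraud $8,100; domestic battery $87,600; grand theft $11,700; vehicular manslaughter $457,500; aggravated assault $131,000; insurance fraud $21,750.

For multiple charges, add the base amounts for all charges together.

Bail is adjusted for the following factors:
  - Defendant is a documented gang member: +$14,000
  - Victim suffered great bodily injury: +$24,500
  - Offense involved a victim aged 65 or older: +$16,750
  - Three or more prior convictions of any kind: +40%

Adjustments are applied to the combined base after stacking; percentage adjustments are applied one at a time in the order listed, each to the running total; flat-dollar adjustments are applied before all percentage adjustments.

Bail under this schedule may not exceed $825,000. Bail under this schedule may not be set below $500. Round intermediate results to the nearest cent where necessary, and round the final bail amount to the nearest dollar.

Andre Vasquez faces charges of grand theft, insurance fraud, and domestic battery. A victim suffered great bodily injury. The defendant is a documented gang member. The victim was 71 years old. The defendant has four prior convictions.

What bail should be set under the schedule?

Base amounts from the schedule: grand theft $11,700; insurance fraud $21,750; domestic battery $87,600.
Stacking rule: sum of all bases. $11,700 + $21,750 + $87,600 = $121,050.
Defendant is a documented gang member (+$14,000 flat): $121,050 + $14,000 = $135,050.
Victim suffered great bodily injury (+$24,500 flat): $135,050 + $24,500 = $159,550.
Offense involved a victim aged 65 or older (+$16,750 flat): $159,550 + $16,750 = $176,300.
Three or more prior convictions of any kind (+40%): $176,300 × 1.4 = $246,820.
$246,820 is within the $825,000 maximum.
$246,820 is at or above the $500 minimum.

$246,820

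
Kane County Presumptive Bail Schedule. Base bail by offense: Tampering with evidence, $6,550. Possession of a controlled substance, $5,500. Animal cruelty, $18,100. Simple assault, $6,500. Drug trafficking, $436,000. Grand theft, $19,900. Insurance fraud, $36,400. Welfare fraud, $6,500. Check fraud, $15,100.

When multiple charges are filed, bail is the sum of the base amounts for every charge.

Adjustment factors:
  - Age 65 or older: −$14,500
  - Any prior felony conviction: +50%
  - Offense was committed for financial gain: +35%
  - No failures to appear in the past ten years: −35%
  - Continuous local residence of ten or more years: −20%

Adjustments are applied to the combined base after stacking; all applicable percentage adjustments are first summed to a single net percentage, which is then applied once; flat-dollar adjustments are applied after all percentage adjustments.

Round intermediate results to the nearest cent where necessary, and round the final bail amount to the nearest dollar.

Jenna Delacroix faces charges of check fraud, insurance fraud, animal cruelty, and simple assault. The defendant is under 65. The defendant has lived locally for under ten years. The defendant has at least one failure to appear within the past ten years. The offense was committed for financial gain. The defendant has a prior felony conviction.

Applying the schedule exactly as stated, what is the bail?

$140,785

Base amounts from the schedule: check fraud $15,100; insurance fraud $36,400; animal cruelty $18,100; simple assault $6,500.
Stacking rule: sum of all bases. $15,100 + $36,400 + $18,100 + $6,500 = $76,100.
Net percentage adjustment: +50% +35% = +85%. $76,100 × 1.85 = $140,785.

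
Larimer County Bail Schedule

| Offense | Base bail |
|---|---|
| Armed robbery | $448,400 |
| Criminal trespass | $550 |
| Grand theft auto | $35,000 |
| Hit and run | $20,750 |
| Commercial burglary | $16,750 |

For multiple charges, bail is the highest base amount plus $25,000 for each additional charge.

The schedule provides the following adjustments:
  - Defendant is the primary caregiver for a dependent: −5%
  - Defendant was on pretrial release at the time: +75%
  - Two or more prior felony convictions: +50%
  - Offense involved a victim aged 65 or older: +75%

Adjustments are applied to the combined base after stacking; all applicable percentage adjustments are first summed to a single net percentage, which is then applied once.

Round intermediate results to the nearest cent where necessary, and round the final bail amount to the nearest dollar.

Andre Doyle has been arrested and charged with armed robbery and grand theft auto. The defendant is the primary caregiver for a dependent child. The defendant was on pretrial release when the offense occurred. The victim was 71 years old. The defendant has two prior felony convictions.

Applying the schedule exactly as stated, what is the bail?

$1,396,530

Base amounts from the schedule: armed robbery $448,400; grand theft auto $35,000.
Stacking rule: highest base plus $25,000 per additional charge. Highest is armed robbery at $448,400; 1 additional charge → +$25,000. Combined base = $473,400.
Net percentage adjustment: −5% +75% +50% +75% = +195%. $473,400 × 2.95 = $1,396,530.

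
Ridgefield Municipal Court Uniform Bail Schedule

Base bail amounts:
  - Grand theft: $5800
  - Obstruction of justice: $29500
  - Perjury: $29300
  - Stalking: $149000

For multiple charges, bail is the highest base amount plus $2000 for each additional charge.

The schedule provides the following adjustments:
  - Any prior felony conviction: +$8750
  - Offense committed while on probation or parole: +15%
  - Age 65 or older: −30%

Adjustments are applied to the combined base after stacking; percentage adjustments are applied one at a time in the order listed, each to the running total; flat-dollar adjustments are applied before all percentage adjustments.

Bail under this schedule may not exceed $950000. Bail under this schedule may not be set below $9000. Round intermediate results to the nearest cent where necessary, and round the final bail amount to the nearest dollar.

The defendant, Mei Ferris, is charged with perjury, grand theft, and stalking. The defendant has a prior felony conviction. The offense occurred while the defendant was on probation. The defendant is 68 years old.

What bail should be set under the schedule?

Base amounts from the schedule: perjury $29300; grand theft $5800; stalking $149000.
Stacking rule: highest base plus $2000 per additional charge. Highest is stalking at $149000; 2 additional charges → +$4000. Combined base = $153000.
Any prior felony conviction (+$8750 flat): $153000 + $8750 = $161750.
Offense committed while on probation or parole (+15%): $161750 × 1.15 = $186012.50.
Age 65 or older (−30%): $186012.50 × 0.7 = $130208.75.
$130208.75 is within the $950000 maximum.
$130208.75 is at or above the $9000 minimum.
Rounded to the nearest dollar: $130209.

$130209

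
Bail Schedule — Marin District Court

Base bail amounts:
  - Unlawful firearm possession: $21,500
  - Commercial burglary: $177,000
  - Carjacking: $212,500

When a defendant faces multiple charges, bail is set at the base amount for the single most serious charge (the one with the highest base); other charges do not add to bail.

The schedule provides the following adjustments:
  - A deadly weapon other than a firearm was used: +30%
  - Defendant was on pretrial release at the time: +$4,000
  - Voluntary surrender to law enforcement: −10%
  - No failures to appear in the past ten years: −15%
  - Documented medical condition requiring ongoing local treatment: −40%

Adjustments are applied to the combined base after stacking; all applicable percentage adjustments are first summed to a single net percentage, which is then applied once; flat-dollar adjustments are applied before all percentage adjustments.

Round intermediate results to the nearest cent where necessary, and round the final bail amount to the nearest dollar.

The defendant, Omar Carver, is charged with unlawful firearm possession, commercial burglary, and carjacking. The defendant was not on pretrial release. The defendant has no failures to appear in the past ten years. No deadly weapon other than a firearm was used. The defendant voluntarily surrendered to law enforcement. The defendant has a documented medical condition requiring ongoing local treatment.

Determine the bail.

$74,375

Base amounts from the schedule: unlawful firearm possession $21,500; commercial burglary $177,000; carjacking $212,500.
Stacking rule: use the highest base only. Highest is carjacking at $212,500. Combined base = $212,500.
Net percentage adjustment: −10% −15% −40% = −65%. $212,500 × 0.35 = $74,375.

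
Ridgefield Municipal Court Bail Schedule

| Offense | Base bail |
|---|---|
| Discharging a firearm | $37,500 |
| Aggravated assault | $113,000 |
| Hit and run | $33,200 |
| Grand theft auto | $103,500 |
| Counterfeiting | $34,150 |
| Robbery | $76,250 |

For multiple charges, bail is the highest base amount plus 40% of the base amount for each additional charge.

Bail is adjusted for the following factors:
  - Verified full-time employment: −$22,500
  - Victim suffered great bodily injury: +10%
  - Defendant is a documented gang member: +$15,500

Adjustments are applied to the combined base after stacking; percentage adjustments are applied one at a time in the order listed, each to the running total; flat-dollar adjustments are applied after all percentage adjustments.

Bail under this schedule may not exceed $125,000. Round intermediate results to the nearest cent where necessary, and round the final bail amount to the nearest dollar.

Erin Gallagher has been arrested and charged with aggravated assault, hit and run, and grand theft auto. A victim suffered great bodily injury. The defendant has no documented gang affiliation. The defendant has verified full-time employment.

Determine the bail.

$125,000

Base amounts from the schedule: aggravated assault $113,000; hit and run $33,200; grand theft auto $103,500.
Stacking rule: highest base plus 40% of each additional charge. Highest is aggravated assault at $113,000. Additional: $33,200 × 40% = $13,280; $103,500 × 40% = $41,400. Combined base = $113,000 + $54,680 = $167,680.
Victim suffered great bodily injury (+10%): $167,680 × 1.1 = $184,448.
Verified full-time employment (−$22,500 flat): $184,448 − $22,500 = $161,948.
Result $161,948 exceeds the maximum of $125,000; bail is capped at $125,000.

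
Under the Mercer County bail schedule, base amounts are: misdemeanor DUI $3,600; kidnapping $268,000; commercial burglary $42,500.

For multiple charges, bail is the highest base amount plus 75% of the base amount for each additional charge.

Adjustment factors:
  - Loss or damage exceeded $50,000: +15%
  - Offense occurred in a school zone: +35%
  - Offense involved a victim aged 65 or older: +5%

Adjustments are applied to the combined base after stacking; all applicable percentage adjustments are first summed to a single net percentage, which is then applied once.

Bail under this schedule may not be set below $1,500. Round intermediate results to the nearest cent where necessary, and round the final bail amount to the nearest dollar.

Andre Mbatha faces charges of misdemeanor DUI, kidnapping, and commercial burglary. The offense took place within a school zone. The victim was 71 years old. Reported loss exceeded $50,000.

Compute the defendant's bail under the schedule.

$468,991

Base amounts from the schedule: misdemeanor DUI $3,600; kidnapping $268,000; commercial burglary $42,500.
Stacking rule: highest base plus 75% of each additional charge. Highest is kidnapping at $268,000. Additional: $3,600 × 75% = $2,700; $42,500 × 75% = $31,875. Combined base = $268,000 + $34,575 = $302,575.
Net percentage adjustment: +15% +35% +5% = +55%. $302,575 × 1.55 = $468,991.25.
$468,991.25 is at or above the $1,500 minimum.
Rounded to the nearest dollar: $468,991.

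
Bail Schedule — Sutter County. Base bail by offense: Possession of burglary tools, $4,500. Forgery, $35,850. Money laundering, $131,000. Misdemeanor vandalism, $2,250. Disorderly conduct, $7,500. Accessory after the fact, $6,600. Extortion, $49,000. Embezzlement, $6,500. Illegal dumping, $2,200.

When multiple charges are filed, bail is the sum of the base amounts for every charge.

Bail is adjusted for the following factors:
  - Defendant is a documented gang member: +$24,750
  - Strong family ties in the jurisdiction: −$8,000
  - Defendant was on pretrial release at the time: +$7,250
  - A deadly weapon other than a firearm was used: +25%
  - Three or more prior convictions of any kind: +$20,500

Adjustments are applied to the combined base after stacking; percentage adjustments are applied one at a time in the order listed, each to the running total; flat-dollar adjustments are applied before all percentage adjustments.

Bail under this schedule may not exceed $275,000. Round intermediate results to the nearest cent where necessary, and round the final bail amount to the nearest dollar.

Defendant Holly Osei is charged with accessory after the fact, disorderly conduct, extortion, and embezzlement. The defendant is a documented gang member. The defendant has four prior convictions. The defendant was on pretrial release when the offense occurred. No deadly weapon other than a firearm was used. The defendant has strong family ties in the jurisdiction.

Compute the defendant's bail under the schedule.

Base amounts from the schedule: accessory after the fact $6,600; disorderly conduct $7,500; extortion $49,000; embezzlement $6,500.
Stacking rule: sum of all bases. $6,600 + $7,500 + $49,000 + $6,500 = $69,600.
Defendant is a documented gang member (+$24,750 flat): $69,600 + $24,750 = $94,350.
Strong family ties in the jurisdiction (−$8,000 flat): $94,350 − $8,000 = $86,350.
Defendant was on pretrial release at the time (+$7,250 flat): $86,350 + $7,250 = $93,600.
Three or more prior convictions of any kind (+$20,500 flat): $93,600 + $20,500 = $114,100.
$114,100 is within the $275,000 maximum.

$114,100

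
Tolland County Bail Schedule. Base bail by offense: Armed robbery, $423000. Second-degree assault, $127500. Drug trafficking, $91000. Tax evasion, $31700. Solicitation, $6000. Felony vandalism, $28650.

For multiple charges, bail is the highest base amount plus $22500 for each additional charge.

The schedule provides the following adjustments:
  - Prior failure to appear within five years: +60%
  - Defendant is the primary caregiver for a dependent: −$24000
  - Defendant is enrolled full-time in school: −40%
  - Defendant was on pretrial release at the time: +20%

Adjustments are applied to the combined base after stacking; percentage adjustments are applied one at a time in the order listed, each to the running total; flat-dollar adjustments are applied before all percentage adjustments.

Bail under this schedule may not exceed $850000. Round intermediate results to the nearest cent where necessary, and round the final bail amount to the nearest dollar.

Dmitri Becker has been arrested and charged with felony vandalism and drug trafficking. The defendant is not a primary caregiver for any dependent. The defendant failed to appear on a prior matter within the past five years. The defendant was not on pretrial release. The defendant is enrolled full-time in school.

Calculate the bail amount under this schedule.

$108960

Base amounts from the schedule: felony vandalism $28650; drug trafficking $91000.
Stacking rule: highest base plus $22500 per additional charge. Highest is drug trafficking at $91000; 1 additional charge → +$22500. Combined base = $113500.
Prior failure to appear within five years (+60%): $113500 × 1.6 = $181600.
Defendant is enrolled full-time in school (−40%): $181600 × 0.6 = $108960.
$108960 is within the $850000 maximum.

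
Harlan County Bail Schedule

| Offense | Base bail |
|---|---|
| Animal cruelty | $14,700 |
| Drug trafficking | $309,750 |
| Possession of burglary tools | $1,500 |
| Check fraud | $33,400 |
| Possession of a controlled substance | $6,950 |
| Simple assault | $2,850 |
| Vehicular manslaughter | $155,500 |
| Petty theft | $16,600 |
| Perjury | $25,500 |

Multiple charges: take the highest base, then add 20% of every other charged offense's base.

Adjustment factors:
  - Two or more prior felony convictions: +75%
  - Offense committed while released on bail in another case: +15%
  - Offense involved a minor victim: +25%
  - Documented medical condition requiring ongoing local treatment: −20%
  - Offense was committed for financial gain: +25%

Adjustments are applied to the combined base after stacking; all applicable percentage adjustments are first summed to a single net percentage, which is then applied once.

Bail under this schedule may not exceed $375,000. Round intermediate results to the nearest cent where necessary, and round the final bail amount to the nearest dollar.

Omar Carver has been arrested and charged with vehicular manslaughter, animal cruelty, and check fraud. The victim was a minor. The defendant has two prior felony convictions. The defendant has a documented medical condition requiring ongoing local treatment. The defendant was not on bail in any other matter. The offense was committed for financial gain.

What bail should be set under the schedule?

$338,496

Base amounts from the schedule: vehicular manslaughter $155,500; animal cruelty $14,700; check fraud $33,400.
Stacking rule: highest base plus 20% of each additional charge. Highest is vehicular manslaughter at $155,500. Additional: $14,700 × 20% = $2,940; $33,400 × 20% = $6,680. Combined base = $155,500 + $9,620 = $165,120.
Net percentage adjustment: +75% +25% −20% +25% = +105%. $165,120 × 2.05 = $338,496.
$338,496 is within the $375,000 maximum.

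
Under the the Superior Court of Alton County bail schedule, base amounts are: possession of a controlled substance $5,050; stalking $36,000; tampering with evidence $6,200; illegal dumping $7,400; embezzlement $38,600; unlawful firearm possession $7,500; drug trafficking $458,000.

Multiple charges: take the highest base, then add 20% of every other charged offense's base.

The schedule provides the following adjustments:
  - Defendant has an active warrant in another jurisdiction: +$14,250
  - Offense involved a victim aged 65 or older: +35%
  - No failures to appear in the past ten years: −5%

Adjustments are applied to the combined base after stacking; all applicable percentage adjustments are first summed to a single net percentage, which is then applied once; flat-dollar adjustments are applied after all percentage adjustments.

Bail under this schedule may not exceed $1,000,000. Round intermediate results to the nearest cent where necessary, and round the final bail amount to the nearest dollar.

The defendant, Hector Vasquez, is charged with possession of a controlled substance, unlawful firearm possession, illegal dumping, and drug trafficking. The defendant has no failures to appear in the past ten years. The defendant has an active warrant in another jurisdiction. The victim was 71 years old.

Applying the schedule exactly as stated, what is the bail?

Base amounts from the schedule: possession of a controlled substance $5,050; unlawful firearm possession $7,500; illegal dumping $7,400; drug trafficking $458,000.
Stacking rule: highest base plus 20% of each additional charge. Highest is drug trafficking at $458,000. Additional: $5,050 × 20% = $1,010; $7,500 × 20% = $1,500; $7,400 × 20% = $1,480. Combined base = $458,000 + $3,990 = $461,990.
Net percentage adjustment: +35% −5% = +30%. $461,990 × 1.3 = $600,587.
Defendant has an active warrant in another jurisdiction (+$14,250 flat): $600,587 + $14,250 = $614,837.
$614,837 is within the $1,000,000 maximum.

$614,837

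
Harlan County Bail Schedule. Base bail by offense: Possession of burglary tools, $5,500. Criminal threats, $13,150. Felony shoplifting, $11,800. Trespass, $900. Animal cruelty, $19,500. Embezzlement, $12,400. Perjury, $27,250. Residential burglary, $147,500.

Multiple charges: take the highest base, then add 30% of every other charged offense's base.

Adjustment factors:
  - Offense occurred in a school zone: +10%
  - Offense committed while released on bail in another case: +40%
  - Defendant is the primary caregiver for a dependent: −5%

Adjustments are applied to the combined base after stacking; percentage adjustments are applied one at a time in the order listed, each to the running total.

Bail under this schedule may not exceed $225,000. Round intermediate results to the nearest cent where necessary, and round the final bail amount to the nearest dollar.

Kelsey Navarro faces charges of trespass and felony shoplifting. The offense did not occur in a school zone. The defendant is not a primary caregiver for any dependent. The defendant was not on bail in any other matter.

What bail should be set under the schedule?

Base amounts from the schedule: trespass $900; felony shoplifting $11,800.
Stacking rule: highest base plus 30% of each additional charge. Highest is felony shoplifting at $11,800. Additional: $900 × 30% = $270. Combined base = $11,800 + $270 = $12,070.
No adjustment factors apply to this defendant.
$12,070 is within the $225,000 maximum.

$12,070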